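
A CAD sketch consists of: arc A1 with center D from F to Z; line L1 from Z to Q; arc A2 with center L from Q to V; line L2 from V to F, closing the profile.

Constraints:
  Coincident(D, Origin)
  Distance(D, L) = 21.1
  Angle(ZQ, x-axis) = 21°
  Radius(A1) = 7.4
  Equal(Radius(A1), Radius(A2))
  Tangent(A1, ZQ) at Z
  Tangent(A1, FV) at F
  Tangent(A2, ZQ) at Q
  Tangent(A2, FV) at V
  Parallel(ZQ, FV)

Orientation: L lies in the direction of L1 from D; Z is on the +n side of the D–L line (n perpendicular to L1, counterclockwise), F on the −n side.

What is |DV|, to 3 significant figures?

22.4

Tangency of A1 to both parallel lines with radius 7.4 puts Z and F at D ± 7.4·n: Z = (-2.65, 6.91), F = (2.65, -6.91). Equal radii place Q and V the same way about L: Q = L + 7.4·n = (17.0, 14.5), V = L − 7.4·n = (22.4, 0.653). Then |DV| = |V − D| = 22.4.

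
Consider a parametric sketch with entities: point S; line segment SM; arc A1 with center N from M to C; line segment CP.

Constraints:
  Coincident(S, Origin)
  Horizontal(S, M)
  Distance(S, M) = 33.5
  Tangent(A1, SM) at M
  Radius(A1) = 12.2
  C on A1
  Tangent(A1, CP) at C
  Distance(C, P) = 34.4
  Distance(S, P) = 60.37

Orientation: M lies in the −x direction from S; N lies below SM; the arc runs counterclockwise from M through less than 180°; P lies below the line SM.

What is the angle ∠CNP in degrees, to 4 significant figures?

70.47°

S is at the origin; SM is horizontal with |SM| = 33.5 and M on the −x side, so M = (-33.50, 0.000). A1 meets SM tangentially, so NM is at right angles to SM, so N = M + (0, -12.2) = (-33.50, -12.20). Since NC ⟂ CP (tangency), |NP| = √(12.2² + 34.4²) = 36.50 regardless of where C sits on A1. So P lies on both circle(S, 60.37) and circle(N, 36.50); the below-SM intersection is P = (-35.77, -48.63). C is the foot of the tangent from P: C = (-45.23, -15.55).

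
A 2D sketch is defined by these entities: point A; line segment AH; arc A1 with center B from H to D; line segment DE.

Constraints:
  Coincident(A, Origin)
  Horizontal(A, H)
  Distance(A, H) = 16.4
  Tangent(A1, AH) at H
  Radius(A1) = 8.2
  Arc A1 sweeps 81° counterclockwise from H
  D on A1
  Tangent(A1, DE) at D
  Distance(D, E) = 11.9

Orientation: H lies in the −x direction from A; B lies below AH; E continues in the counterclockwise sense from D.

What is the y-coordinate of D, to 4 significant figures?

-6.917

A is at the origin; AH is horizontal with |AH| = 16.4 and H on the −x side, so H = (-16.40, 0.000). Tangency of A1 to AH means the radius BH is perpendicular to AH, so B = H + (0, -8.2) = (-16.40, -8.200). On A1, H sits at bearing 90° from B; an 81° counterclockwise sweep puts D at bearing 171°, so D = B + 8.2·(cos 171°, sin 171°) = (-24.50, -6.917). So D.y = -6.917.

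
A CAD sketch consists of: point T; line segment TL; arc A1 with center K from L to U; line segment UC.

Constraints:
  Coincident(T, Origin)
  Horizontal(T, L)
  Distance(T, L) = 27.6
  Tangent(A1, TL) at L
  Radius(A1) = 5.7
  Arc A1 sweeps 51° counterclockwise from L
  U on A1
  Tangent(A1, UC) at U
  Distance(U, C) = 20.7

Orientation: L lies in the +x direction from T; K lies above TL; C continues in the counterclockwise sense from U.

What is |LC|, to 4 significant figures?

25.22

On A1, L sits at bearing -90° from K; a 51° counterclockwise sweep puts U at bearing -39°, so U = K + 5.7·(cos -39°, sin -39°) = (32.03, 2.113). A1 meets UC tangentially, so KU is at right angles to UC, so UC runs along (−sin -39°, cos -39°); with |UC| = 20.7, C = (45.06, 18.20). Then |LC| = |C − L| = 25.22.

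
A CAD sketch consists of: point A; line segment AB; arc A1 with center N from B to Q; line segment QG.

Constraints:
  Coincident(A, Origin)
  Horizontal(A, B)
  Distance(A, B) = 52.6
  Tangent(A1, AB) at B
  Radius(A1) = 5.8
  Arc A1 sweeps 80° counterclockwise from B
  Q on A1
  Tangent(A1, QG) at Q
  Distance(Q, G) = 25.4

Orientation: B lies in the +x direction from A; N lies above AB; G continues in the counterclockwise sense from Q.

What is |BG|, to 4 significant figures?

31.48

A is at the origin; A and B share the same y with |AB| = 52.6 and B on the +x side, so B = (52.60, 0.000). Tangency of A1 to AB means the radius NB is perpendicular to AB, so N = B + (0, 5.8) = (52.60, 5.800). On A1, B sits at bearing -90° from N; an 80° counterclockwise sweep puts Q at bearing -10°, so Q = N + 5.8·(cos -10°, sin -10°) = (58.31, 4.793). The tangent condition forces NQ to be normal to QG, so QG runs along (−sin -10°, cos -10°); with |QG| = 25.4, G = (62.72, 29.81). Then |BG| = |G − B| = 31.48.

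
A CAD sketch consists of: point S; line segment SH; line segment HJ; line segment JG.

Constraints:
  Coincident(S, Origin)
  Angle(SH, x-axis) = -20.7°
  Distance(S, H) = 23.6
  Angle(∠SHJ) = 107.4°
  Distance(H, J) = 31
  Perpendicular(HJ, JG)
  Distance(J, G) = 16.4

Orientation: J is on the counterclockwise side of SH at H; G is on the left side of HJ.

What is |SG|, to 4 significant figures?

38.55

∠SHJ = 107.4°, so HJ runs at -20.7° + (180° − 107.4°) = 51.90° from the x-axis; with |HJ| = 31.0, J = H + 31.0·(cos 51.90°, sin 51.90°) = (41.20, 16.05). HJ ⟂ JG; with |JG| = 16.4 on the left of HJ, G = J + 16.4·(-0.7869, 0.6170) = (28.30, 26.17). Then |SG| = |G − S| = 38.55.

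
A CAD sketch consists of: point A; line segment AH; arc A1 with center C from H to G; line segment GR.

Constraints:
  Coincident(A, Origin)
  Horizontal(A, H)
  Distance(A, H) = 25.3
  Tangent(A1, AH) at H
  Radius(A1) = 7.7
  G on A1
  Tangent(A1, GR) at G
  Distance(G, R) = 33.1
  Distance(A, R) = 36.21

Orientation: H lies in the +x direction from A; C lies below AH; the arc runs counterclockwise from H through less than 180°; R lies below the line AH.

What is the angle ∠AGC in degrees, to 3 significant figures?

174°

Checks: |CH| = 7.700 ✓; |CG| = 7.700 ✓; ∠(CG, GR) = 90.00° ✓; |GR| = 33.10 ✓; |AR| = 36.21 ✓.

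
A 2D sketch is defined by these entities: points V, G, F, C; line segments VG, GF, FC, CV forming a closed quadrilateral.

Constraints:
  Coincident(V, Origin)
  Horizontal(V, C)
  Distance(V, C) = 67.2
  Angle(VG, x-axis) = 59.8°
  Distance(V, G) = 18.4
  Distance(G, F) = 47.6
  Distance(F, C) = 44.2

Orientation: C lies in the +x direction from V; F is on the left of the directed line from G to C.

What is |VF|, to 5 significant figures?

64.379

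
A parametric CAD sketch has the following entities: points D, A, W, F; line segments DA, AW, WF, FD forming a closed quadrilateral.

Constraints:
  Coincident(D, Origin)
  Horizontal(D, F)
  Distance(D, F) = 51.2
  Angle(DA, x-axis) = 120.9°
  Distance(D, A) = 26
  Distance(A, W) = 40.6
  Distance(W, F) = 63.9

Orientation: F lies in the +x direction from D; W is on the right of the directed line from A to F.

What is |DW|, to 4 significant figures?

20.76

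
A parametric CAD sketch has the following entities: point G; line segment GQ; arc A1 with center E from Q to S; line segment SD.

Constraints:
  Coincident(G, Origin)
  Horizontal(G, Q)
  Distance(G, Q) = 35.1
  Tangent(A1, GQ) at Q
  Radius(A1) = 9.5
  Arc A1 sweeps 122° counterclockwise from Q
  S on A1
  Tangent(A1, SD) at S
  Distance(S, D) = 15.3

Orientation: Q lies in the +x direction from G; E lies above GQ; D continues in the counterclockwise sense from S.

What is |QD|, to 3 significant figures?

27.5

On A1, Q sits at bearing -90° from E; a 122° counterclockwise sweep puts S at bearing 32°, so S = E + 9.5·(cos 32°, sin 32°) = (43.2, 14.5). Tangency of A1 to SD means the radius ES is perpendicular to SD, so SD runs along (−sin 32°, cos 32°); with |SD| = 15.3, D = (35.0, 27.5). Then |QD| = |D − Q| = 27.5.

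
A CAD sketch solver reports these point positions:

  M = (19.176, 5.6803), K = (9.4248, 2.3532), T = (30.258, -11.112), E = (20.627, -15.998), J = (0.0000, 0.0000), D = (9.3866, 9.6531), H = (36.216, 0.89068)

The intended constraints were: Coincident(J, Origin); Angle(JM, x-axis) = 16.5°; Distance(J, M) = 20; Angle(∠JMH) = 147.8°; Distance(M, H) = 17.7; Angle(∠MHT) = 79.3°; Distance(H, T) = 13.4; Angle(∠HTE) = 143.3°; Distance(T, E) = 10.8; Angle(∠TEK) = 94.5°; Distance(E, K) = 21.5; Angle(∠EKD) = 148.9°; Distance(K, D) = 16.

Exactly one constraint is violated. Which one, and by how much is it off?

Distance(K, D) = 16 — off by 8.70.

J = (0.00, 0.00) ✓; JM at 16.50° ✓; |JM| = 20.00 ✓; ∠JMH = 147.8° ✓; |MH| = 17.70 ✓; ∠MHT = 79.30° ✓; |HT| = 13.40 ✓; ∠HTE = 143.3° ✓; |TE| = 10.80 ✓; ∠TEK = 94.50° ✓; |EK| = 21.50 ✓; ∠EKD = 148.9° ✓; |KD| = 7.300 ✗.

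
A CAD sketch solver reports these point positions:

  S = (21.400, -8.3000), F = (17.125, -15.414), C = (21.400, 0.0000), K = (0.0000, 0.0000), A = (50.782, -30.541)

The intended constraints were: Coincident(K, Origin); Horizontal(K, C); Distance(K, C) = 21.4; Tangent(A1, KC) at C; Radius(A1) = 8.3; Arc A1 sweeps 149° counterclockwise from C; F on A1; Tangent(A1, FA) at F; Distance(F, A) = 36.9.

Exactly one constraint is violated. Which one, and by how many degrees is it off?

Tangent(A1, FA) at F — off by 6.80°.

K = (0.00, 0.00) ✓; K.y = 0.00, C.y = 0.00 ✓; |KC| = 21.40 ✓; ∠(SC, CK) = 90.00° ✓; |SC| = 8.300 ✓; bearing(S→F) − bearing(S→C) = 149.0° ✓; |SF| = 8.300 ✓; ∠(SF, FA) = 83.20° ✗; |FA| = 36.90 ✓.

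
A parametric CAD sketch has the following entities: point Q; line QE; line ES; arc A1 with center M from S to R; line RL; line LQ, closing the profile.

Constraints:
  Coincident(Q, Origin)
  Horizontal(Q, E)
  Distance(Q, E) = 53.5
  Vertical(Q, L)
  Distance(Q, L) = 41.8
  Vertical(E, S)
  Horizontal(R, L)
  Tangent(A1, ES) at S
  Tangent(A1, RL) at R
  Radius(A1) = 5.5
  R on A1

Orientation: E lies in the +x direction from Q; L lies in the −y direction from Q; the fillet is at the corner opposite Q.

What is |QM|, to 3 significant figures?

60.2

QL is vertical with |QL| = 41.8 and L on the −y side, so L = (0.00, -41.8). The virtual corner opposite Q is at (53.5, -41.8). Since A1 is tangent to ES there, MS ⟂ ES and since A1 is tangent to RL there, MR ⟂ RL, with radius 5.5, so the center M sits 5.5 in from both sides at M = (48.0, -36.3). Then |QM| = |M − Q| = 60.2.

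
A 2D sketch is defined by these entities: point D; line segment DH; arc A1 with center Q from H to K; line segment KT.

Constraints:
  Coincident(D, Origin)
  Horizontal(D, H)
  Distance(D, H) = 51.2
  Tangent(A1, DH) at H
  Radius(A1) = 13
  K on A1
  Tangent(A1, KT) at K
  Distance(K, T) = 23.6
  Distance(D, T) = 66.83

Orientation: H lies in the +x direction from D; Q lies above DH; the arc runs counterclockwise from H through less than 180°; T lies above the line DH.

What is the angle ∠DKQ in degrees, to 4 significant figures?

7.512°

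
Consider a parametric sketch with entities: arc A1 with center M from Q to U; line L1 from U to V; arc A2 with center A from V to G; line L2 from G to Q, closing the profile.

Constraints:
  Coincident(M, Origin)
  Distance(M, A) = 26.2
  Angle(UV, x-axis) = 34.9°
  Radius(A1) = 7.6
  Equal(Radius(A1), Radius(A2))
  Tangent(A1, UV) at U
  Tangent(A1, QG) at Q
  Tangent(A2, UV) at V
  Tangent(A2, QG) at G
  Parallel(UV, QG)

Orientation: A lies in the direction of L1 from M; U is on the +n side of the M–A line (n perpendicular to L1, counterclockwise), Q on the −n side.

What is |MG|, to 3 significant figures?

27.3

The slot axis is L1's direction at 34.9°, so u = (cos 34.9°, sin 34.9°) = (0.820, 0.572) and n = (−sin 34.9°, cos 34.9°) = (-0.572, 0.820). M is at the origin and A lies 26.2 along u from M, so A = 26.2·u = (21.5, 15.0). Tangency of A1 to both parallel lines with radius 7.6 puts U and Q at M ± 7.6·n: U = (-4.35, 6.23), Q = (4.35, -6.23). Equal radii place V and G the same way about A: V = A + 7.6·n = (17.1, 21.2), G = A − 7.6·n = (25.8, 8.76). Then |MG| = |G − M| = 27.3.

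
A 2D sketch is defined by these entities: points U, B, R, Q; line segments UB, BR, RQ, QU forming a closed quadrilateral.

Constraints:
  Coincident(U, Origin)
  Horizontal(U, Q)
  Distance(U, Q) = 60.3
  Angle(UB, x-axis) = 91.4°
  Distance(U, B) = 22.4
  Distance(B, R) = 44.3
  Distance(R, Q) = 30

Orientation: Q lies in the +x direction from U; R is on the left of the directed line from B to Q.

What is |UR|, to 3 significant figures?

50.3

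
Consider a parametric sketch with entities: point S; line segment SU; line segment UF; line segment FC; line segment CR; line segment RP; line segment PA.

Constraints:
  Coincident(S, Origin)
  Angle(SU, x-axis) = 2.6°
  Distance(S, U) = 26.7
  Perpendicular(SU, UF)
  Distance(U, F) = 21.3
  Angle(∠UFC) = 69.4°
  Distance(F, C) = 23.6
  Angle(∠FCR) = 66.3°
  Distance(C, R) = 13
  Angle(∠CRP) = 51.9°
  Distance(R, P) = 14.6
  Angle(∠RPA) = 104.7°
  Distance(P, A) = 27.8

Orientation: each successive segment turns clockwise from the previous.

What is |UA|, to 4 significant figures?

46.68

∠CRP = 51.9° gives RP at -79.80° from the x-axis; with |RP| = 14.6, P = (16.43, -17.44). ∠RPA = 104.7° gives PA at -155.1° from the x-axis; with |PA| = 27.8, A = (-8.789, -29.14). Then |UA| = |A − U| = 46.68.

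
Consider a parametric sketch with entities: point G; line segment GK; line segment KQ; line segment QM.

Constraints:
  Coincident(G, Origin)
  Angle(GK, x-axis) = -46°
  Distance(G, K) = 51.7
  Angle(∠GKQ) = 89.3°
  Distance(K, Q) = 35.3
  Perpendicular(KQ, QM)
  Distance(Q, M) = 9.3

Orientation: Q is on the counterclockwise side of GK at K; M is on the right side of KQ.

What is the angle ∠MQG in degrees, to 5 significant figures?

146.15°

G is at the origin; GK runs at -46.0° with length 51.7, so K = 51.7·(cos -46.0°, sin -46.0°) = (35.914, -37.190). ∠GKQ = 89.3°, so KQ runs at -46.0° + (180° − 89.3°) = 44.700° from the x-axis; with |KQ| = 35.3, Q = K + 35.3·(cos 44.700°, sin 44.700°) = (61.005, -12.360). KQ is perpendicular to QM; with |QM| = 9.3 on the right of KQ, M = Q + 9.3·(0.70339, -0.71080) = (67.547, -18.970). Then cos ∠MQG = QM·QG / (|QM||QG|), giving 146.15°.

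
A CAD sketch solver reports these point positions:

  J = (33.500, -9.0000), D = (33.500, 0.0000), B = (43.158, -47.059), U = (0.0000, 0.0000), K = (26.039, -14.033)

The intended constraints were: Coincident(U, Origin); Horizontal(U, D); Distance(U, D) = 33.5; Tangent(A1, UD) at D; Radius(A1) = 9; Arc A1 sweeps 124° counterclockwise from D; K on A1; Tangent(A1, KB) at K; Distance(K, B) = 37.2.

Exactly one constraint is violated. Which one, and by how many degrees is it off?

Tangent(A1, KB) at K — off by 6.60°.

U = (0.00, 0.00) ✓; U.y = 0.00, D.y = 0.00 ✓; |UD| = 33.50 ✓; ∠(JD, DU) = 90.00° ✓; |JD| = 9.000 ✓; bearing(J→K) − bearing(J→D) = 124.0° ✓; |JK| = 9.000 ✓; ∠(JK, KB) = 96.60° ✗; |KB| = 37.20 ✓.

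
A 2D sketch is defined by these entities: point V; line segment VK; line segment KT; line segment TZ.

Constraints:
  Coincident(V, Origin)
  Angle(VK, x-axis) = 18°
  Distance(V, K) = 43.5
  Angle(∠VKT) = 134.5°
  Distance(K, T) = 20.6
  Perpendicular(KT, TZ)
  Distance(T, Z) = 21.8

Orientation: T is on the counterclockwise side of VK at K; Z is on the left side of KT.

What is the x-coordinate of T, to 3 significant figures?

50.6

V is at the origin; VK runs at 18.0° with length 43.5, so K = 43.5·(cos 18.0°, sin 18.0°) = (41.4, 13.4). ∠VKT = 134.5°, so KT runs at 18.0° + (180° − 134.5°) = 63.5° from the x-axis; with |KT| = 20.6, T = K + 20.6·(cos 63.5°, sin 63.5°) = (50.6, 31.9). So T.x = 50.6.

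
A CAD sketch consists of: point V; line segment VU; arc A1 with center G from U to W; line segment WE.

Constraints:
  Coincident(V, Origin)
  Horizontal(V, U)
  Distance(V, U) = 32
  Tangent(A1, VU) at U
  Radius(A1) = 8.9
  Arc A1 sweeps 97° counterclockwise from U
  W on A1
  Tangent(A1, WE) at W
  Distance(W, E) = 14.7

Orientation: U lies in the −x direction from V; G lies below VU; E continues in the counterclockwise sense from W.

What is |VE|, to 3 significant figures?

46.1

V is at the origin; V and U share the same y with |VU| = 32.0 and U on the −x side, so U = (-32.0, 0.00). A1 meets VU tangentially, so GU is at right angles to VU, so G = U + (0, -8.9) = (-32.0, -8.90). On A1, U sits at bearing 90° from G; a 97° counterclockwise sweep puts W at bearing 187°, so W = G + 8.9·(cos 187°, sin 187°) = (-40.8, -9.98). A1 meets WE tangentially, so GW is at right angles to WE, so WE runs along (−sin 187°, cos 187°); with |WE| = 14.7, E = (-39.0, -24.6). Then |VE| = |E − V| = 46.1.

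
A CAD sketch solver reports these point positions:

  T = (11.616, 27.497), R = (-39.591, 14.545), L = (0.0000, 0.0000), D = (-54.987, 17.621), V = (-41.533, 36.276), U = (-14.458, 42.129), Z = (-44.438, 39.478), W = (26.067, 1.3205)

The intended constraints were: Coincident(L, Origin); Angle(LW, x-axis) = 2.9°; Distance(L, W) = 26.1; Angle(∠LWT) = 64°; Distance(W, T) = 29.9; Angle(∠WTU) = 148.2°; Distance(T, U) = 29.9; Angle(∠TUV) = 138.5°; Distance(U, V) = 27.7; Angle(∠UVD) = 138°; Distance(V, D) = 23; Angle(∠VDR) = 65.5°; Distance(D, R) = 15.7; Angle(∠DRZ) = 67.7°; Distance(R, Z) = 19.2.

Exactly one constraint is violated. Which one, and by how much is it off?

Distance(R, Z) = 19.2 — off by 6.20.

L = (0.00, 0.00) ✓; LW at 2.900° ✓; |LW| = 26.10 ✓; ∠LWT = 64.00° ✓; |WT| = 29.90 ✓; ∠WTU = 148.2° ✓; |TU| = 29.90 ✓; ∠TUV = 138.5° ✓; |UV| = 27.70 ✓; ∠UVD = 138.0° ✓; |VD| = 23.00 ✓; ∠VDR = 65.50° ✓; |DR| = 15.70 ✓; ∠DRZ = 67.70° ✓; |RZ| = 25.40 ✗.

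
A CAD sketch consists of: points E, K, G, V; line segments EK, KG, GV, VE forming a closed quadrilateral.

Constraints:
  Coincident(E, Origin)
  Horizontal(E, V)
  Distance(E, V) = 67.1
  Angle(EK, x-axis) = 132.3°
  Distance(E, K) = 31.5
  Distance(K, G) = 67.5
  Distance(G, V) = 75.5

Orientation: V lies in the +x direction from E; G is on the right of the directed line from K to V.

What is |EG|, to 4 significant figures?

39.86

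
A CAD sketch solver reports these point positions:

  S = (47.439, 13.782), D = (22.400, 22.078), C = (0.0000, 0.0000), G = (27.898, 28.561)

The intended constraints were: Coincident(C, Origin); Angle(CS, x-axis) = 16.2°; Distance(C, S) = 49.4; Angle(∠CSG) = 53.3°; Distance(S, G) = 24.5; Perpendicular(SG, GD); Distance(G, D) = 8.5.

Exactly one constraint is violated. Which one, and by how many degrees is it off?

Perpendicular(SG, GD) — off by 3.20°.

C = (0.00, 0.00) ✓; CS at 16.20° ✓; |CS| = 49.40 ✓; ∠CSG = 53.30° ✓; |SG| = 24.50 ✓; ∠(SG, GD) = 86.80° ✗; |GD| = 8.500 ✓.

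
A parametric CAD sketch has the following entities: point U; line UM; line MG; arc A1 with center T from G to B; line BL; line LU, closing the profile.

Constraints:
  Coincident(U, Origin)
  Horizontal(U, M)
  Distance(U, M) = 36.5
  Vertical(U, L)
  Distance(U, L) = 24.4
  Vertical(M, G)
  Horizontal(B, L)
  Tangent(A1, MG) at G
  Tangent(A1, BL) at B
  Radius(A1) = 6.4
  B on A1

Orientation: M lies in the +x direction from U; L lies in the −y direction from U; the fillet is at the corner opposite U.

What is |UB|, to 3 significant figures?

38.7

U is at the origin; UM is horizontal with |UM| = 36.5 and M on the +x side, so M = (36.5, 0.00). U and L share the same x with |UL| = 24.4 and L on the −y side, so L = (0.00, -24.4). The virtual corner opposite U is at (36.5, -24.4). The tangent condition forces TG to be normal to MG and tangency of A1 to BL means the radius TB is perpendicular to BL, with radius 6.4, so the center T sits 6.4 in from both sides at T = (30.1, -18.0). That places the tangent points at G = (36.5, -18.0) on MG and B = (30.1, -24.4) on BL. Then |UB| = |B − U| = 38.7.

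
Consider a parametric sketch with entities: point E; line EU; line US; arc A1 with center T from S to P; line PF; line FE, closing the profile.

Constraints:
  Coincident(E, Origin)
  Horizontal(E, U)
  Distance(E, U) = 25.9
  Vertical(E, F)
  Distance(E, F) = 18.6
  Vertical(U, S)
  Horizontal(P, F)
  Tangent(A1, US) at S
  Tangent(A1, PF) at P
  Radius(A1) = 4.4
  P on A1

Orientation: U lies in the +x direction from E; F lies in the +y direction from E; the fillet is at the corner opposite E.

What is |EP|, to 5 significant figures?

28.429

E is at the origin; EU is horizontal with |EU| = 25.9 and U on the +x side, so U = (25.900, 0.0000). EF is vertical with |EF| = 18.6 and F on the +y side, so F = (0.0000, 18.600). The virtual corner opposite E is at (25.900, 18.600). Since A1 is tangent to US there, TS ⟂ US and the tangent condition forces TP to be normal to PF, with radius 4.4, so the center T sits 4.4 in from both sides at T = (21.500, 14.200). That places the tangent points at S = (25.900, 14.200) on US and P = (21.500, 18.600) on PF. Then |EP| = |P − E| = 28.429.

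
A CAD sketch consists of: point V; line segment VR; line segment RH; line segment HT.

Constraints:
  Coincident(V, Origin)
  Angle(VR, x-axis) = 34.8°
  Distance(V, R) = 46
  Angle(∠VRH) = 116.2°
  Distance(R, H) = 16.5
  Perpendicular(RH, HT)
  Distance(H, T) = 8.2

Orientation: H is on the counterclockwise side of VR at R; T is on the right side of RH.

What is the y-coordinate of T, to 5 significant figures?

43.793

∠VRH = 116.2°, so RH runs at 34.8° + (180° − 116.2°) = 98.600° from the x-axis; with |RH| = 16.5, H = R + 16.5·(cos 98.600°, sin 98.600°) = (35.306, 42.567). The perpendicularity gives HT at right angles to RH; with |HT| = 8.2 on the right of RH, T = H + 8.2·(0.98876, 0.14954) = (43.413, 43.793). So T.y = 43.793.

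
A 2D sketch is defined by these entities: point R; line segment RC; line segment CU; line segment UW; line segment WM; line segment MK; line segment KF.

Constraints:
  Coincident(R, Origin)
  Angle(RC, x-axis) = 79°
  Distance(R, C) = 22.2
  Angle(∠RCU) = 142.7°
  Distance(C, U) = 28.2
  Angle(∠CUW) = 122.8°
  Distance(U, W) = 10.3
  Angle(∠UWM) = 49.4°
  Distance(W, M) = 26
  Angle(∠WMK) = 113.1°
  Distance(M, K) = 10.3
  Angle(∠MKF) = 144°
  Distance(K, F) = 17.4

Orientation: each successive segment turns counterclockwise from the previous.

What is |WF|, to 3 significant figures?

37.2

R is at the origin; RC runs at 79.0° with length 22.2, so C = (4.24, 21.8). ∠RCU = 142.7° gives CU at 116° from the x-axis; with |CU| = 28.2, U = (-8.26, 47.1). ∠CUW = 122.8° gives UW at 174° from the x-axis; with |UW| = 10.3, W = (-18.5, 48.2). ∠UWM = 49.4° gives WM at -55.9° from the x-axis; with |WM| = 26.0, M = (-3.92, 26.7). ∠WMK = 113.1° gives MK at 11.0° from the x-axis; with |MK| = 10.3, K = (6.19, 28.7). ∠MKF = 144.0° gives KF at 47.0° from the x-axis; with |KF| = 17.4, F = (18.1, 41.4). Then |WF| = |F − W| = 37.2.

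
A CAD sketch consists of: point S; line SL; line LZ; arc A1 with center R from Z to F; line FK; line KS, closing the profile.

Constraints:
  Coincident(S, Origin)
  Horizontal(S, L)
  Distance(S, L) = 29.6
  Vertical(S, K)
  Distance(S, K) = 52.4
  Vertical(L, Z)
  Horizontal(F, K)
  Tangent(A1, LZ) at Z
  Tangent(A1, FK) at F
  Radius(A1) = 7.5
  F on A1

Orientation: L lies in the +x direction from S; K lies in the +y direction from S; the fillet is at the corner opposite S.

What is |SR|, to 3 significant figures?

50.0

S is at the origin; S and L share the same y with |SL| = 29.6 and L on the +x side, so L = (29.6, 0.00). S and K share the same x with |SK| = 52.4 and K on the +y side, so K = (0.00, 52.4). The virtual corner opposite S is at (29.6, 52.4). A1 meets LZ tangentially, so RZ is at right angles to LZ and the tangent condition forces RF to be normal to FK, with radius 7.5, so the center R sits 7.5 in from both sides at R = (22.1, 44.9). Then |SR| = |R − S| = 50.0.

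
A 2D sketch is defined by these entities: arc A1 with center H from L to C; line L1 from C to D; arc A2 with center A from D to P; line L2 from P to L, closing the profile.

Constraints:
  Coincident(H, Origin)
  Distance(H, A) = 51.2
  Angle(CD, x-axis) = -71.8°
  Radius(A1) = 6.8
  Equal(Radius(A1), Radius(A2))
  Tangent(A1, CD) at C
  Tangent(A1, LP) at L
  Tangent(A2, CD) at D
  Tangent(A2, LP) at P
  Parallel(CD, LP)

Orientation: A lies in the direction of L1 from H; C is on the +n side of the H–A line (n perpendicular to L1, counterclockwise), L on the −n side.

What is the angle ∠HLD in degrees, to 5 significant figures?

75.124°

The slot axis is L1's direction at -71.8°, so u = (cos -71.8°, sin -71.8°) = (0.31233, -0.94997) and n = (−sin -71.8°, cos -71.8°) = (0.94997, 0.31233). H is at the origin and A lies 51.2 along u from H, so A = 51.2·u = (15.992, -48.639). Tangency of A1 to both parallel lines with radius 6.8 puts C and L at H ± 6.8·n: C = (6.4598, 2.1239), L = (-6.4598, -2.1239). Equal radii place D and P the same way about A: D = A + 6.8·n = (22.451, -46.515), P = A − 6.8·n = (9.5317, -50.762). Then cos ∠HLD = LH·LD / (|LH||LD|), giving 75.124°.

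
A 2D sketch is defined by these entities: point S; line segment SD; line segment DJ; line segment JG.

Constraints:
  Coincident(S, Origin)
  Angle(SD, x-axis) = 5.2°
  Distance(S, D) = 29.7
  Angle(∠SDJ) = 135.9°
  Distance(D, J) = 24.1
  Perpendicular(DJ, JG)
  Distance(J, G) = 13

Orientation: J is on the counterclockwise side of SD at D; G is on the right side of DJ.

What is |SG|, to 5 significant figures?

56.545

∠SDJ = 135.9°, so DJ runs at 5.2° + (180° − 135.9°) = 49.300° from the x-axis; with |DJ| = 24.1, J = D + 24.1·(cos 49.300°, sin 49.300°) = (45.293, 20.963). DJ ⟂ JG; with |JG| = 13.0 on the right of DJ, G = J + 13.0·(0.75813, -0.65210) = (55.149, 12.486). Then |SG| = |G − S| = 56.545.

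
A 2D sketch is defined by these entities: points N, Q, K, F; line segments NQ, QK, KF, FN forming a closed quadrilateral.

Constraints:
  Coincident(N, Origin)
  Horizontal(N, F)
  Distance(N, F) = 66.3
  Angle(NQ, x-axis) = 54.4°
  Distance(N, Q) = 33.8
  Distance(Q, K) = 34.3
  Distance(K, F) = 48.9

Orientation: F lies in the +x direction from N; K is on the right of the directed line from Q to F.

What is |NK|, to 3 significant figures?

19.1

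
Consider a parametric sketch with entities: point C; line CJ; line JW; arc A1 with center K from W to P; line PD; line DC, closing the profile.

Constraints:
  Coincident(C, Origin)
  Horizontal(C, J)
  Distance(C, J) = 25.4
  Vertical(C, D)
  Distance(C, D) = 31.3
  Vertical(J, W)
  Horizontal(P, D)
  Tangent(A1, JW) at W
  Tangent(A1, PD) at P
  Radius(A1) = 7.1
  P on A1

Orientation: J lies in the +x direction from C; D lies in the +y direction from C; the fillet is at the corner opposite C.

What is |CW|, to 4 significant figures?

35.08

C is at the origin; CJ is horizontal with |CJ| = 25.4 and J on the +x side, so J = (25.40, 0.000). C and D share the same x with |CD| = 31.3 and D on the +y side, so D = (0.000, 31.30). The virtual corner opposite C is at (25.40, 31.30). Tangency of A1 to JW means the radius KW is perpendicular to JW and since A1 is tangent to PD there, KP ⟂ PD, with radius 7.1, so the center K sits 7.1 in from both sides at K = (18.30, 24.20). That places the tangent points at W = (25.40, 24.20) on JW and P = (18.30, 31.30) on PD. Then |CW| = |W − C| = 35.08.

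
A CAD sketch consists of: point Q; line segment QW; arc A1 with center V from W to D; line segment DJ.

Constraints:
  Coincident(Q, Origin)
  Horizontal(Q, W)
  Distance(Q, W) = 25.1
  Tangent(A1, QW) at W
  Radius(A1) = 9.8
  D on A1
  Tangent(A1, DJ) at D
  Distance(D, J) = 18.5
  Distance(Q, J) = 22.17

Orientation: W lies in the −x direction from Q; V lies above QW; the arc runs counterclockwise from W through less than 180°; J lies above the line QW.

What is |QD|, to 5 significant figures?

17.322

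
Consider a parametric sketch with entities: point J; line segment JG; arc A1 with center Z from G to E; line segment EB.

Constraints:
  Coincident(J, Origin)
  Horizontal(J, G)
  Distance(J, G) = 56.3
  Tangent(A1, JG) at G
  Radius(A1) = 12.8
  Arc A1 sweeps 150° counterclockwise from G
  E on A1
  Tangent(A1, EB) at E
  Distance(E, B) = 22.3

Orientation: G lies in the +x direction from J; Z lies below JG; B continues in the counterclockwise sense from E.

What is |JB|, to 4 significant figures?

77.57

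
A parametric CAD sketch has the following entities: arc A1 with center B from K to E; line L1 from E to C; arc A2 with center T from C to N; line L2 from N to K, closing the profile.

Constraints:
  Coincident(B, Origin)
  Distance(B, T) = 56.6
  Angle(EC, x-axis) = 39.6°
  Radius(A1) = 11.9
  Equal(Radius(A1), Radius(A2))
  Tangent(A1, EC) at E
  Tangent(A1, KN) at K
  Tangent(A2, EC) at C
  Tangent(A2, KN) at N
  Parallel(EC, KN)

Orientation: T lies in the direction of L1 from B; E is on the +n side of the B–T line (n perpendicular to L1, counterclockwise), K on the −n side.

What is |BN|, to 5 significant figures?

57.837

The slot axis is L1's direction at 39.6°, so u = (cos 39.6°, sin 39.6°) = (0.77051, 0.63742) and n = (−sin 39.6°, cos 39.6°) = (-0.63742, 0.77051). B is at the origin and T lies 56.6 along u from B, so T = 56.6·u = (43.611, 36.078). Tangency of A1 to both parallel lines with radius 11.9 puts E and K at B ± 11.9·n: E = (-7.5853, 9.1691), K = (7.5853, -9.1691). Equal radii place C and N the same way about T: C = T + 11.9·n = (36.026, 45.247), N = T − 11.9·n = (51.196, 26.909). Then |BN| = |N − B| = 57.837.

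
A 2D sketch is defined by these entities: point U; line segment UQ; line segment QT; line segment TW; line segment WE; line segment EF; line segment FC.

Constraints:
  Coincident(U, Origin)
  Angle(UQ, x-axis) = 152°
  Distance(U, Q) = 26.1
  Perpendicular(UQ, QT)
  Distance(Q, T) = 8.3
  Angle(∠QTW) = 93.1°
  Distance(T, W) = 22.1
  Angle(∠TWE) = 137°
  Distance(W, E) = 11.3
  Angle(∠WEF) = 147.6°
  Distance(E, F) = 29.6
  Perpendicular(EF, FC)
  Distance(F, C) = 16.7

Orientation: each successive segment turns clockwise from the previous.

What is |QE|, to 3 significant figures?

30.8

U is at the origin; UQ runs at 152.0° with length 26.1, so Q = (-23.0, 12.3). The perpendicularity gives QT at right angles to UQ, so QT runs at 62.0°; with |QT| = 8.3, T = (-19.1, 19.6). ∠QTW = 93.1° gives TW at -24.9° from the x-axis; with |TW| = 22.1, W = (0.897, 10.3). ∠TWE = 137.0° gives WE at -67.9° from the x-axis; with |WE| = 11.3, E = (5.15, -0.193). Then |QE| = |E − Q| = 30.8.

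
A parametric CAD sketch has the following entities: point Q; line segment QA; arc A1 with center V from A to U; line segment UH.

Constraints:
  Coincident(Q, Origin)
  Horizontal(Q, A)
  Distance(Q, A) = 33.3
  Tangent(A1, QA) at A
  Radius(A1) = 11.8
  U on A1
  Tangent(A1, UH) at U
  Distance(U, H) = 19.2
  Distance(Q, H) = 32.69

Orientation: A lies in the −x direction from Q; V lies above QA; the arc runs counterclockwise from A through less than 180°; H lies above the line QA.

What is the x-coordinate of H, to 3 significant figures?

-17.3

Checks: Q.y = 0.00, A.y = 0.00 ✓; |VU| = 11.80 ✓; ∠(VU, UH) = 90.00° ✓; |UH| = 19.20 ✓; |QH| = 32.69 ✓.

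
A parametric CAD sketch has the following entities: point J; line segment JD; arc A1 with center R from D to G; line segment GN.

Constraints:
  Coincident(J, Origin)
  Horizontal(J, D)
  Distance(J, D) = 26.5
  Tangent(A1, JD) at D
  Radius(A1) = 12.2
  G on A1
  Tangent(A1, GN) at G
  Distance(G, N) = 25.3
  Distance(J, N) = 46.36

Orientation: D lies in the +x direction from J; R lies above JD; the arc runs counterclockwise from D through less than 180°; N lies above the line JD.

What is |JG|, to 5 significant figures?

41.297

Checks: |RG| = 12.20 ✓; ∠(RG, GN) = 90.00° ✓; |GN| = 25.30 ✓; |JN| = 46.36 ✓.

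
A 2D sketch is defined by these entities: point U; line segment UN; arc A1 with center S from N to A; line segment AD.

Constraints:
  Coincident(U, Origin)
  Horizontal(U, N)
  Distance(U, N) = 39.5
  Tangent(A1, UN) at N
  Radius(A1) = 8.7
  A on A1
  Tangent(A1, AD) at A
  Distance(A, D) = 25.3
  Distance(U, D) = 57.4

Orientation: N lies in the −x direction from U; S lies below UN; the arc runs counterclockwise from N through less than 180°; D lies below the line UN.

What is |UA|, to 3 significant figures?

49.1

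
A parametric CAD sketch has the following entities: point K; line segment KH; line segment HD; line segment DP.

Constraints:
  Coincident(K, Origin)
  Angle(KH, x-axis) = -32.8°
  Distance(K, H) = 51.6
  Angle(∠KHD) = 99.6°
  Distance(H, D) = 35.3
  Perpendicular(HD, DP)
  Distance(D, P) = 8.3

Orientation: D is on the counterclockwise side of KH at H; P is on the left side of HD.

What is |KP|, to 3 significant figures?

61.2

K is at the origin; KH runs at -32.8° with length 51.6, so H = 51.6·(cos -32.8°, sin -32.8°) = (43.4, -28.0). ∠KHD = 99.6°, so HD runs at -32.8° + (180° − 99.6°) = 47.6° from the x-axis; with |HD| = 35.3, D = H + 35.3·(cos 47.6°, sin 47.6°) = (67.2, -1.88). HD is perpendicular to DP; with |DP| = 8.3 on the left of HD, P = D + 8.3·(-0.738, 0.674) = (61.0, 3.71). Then |KP| = |P − K| = 61.2.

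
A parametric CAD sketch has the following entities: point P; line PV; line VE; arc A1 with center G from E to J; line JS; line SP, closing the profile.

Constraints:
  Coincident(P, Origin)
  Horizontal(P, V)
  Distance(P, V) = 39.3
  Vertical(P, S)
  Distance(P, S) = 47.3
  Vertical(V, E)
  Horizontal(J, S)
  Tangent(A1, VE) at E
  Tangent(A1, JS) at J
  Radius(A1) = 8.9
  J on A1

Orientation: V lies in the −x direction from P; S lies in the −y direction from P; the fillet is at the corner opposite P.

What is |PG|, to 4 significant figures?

48.98

PS is vertical with |PS| = 47.3 and S on the −y side, so S = (0.000, -47.30). The virtual corner opposite P is at (-39.30, -47.30). A1 meets VE tangentially, so GE is at right angles to VE and the tangent condition forces GJ to be normal to JS, with radius 8.9, so the center G sits 8.9 in from both sides at G = (-30.40, -38.40). Then |PG| = |G − P| = 48.98.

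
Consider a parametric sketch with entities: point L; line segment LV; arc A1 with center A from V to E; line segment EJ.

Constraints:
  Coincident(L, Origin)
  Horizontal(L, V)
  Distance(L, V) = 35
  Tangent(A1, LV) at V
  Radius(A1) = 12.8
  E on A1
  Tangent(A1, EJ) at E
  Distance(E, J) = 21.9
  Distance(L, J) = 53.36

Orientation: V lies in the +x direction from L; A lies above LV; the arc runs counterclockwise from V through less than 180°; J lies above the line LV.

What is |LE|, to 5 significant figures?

50.034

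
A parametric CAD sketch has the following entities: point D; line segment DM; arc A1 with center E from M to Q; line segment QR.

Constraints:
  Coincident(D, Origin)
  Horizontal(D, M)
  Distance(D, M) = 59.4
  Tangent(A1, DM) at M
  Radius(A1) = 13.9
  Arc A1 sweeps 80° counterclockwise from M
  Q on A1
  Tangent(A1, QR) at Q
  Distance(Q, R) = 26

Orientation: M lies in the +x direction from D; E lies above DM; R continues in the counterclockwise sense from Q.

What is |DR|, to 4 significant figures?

86.01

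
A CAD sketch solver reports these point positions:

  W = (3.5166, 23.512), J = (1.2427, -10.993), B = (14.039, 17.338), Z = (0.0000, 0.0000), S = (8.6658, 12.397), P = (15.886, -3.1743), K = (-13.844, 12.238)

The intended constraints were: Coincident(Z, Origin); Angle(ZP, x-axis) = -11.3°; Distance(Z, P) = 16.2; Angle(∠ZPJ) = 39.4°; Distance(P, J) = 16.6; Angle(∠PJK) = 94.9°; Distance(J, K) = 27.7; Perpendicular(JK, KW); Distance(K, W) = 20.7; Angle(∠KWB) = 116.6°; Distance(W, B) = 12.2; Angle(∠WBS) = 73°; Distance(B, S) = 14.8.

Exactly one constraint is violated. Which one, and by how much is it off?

Distance(B, S) = 14.8 — off by 7.50.

Z = (0.00, 0.00) ✓; ZP at -11.30° ✓; |ZP| = 16.20 ✓; ∠ZPJ = 39.40° ✓; |PJ| = 16.60 ✓; ∠PJK = 94.90° ✓; |JK| = 27.70 ✓; ∠(JK, KW) = 90.00° ✓; |KW| = 20.70 ✓; ∠KWB = 116.6° ✓; |WB| = 12.20 ✓; ∠WBS = 73.00° ✓; |BS| = 7.300 ✗.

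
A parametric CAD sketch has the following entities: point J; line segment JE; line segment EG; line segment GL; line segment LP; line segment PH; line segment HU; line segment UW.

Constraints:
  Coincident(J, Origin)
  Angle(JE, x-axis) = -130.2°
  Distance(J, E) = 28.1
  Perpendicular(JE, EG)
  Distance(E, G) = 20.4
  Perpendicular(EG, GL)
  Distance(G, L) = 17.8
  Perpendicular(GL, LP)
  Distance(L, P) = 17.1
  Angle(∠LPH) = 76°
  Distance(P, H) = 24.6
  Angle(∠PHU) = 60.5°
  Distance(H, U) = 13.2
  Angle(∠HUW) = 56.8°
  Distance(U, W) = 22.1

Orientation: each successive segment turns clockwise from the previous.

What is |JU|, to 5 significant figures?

31.362

J is at the origin; JE runs at -130.2° with length 28.1, so E = (-18.137, -21.463). The perpendicularity gives EG at right angles to JE, so EG runs at 139.80°; with |EG| = 20.4, G = (-33.719, -8.2953). EG is perpendicular to GL, so GL runs at 49.800°; with |GL| = 17.8, L = (-22.230, 5.3002). GL is perpendicular to LP, so LP runs at -40.200°; with |LP| = 17.1, P = (-9.1687, -5.7371). ∠LPH = 76.0° gives PH at -144.20° from the x-axis; with |PH| = 24.6, H = (-29.121, -20.127). ∠PHU = 60.5° gives HU at 96.300° from the x-axis; with |HU| = 13.2, U = (-30.569, -7.0068). Then |JU| = |U − J| = 31.362.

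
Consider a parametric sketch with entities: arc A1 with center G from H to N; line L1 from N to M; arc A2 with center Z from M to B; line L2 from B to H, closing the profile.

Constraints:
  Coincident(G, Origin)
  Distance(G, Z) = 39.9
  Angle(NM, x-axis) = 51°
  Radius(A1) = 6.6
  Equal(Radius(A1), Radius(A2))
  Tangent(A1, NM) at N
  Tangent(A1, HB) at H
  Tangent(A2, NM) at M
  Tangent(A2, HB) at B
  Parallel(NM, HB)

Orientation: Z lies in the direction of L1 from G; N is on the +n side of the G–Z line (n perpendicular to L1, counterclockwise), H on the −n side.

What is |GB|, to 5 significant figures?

40.442

The slot axis is L1's direction at 51.0°, so u = (cos 51.0°, sin 51.0°) = (0.62932, 0.77715) and n = (−sin 51.0°, cos 51.0°) = (-0.77715, 0.62932). G is at the origin and Z lies 39.9 along u from G, so Z = 39.9·u = (25.110, 31.008). Tangency of A1 to both parallel lines with radius 6.6 puts N and H at G ± 6.6·n: N = (-5.1292, 4.1535), H = (5.1292, -4.1535). Equal radii place M and B the same way about Z: M = Z + 6.6·n = (19.981, 35.162), B = Z − 6.6·n = (30.239, 26.855). Then |GB| = |B − G| = 40.442.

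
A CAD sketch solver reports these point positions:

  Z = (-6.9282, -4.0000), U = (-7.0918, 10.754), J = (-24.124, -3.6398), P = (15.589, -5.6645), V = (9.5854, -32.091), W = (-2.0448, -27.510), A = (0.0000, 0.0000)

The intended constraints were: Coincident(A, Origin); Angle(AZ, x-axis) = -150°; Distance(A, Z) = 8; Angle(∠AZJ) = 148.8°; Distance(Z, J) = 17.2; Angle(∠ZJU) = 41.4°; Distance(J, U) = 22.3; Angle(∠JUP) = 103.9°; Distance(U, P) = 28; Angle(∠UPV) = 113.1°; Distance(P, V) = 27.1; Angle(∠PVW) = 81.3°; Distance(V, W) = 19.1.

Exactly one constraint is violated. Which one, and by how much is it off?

Distance(V, W) = 19.1 — off by 6.60.

A = (0.00, 0.00) ✓; AZ at -150.0° ✓; |AZ| = 8.000 ✓; ∠AZJ = 148.8° ✓; |ZJ| = 17.20 ✓; ∠ZJU = 41.40° ✓; |JU| = 22.30 ✓; ∠JUP = 103.9° ✓; |UP| = 28.00 ✓; ∠UPV = 113.1° ✓; |PV| = 27.10 ✓; ∠PVW = 81.30° ✓; |VW| = 12.50 ✗.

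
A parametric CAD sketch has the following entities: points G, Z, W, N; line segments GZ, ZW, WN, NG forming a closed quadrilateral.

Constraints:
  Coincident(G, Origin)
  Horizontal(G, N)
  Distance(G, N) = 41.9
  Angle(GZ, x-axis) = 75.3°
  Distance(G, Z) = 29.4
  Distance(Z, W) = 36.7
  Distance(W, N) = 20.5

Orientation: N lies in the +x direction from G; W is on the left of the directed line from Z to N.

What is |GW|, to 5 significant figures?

47.871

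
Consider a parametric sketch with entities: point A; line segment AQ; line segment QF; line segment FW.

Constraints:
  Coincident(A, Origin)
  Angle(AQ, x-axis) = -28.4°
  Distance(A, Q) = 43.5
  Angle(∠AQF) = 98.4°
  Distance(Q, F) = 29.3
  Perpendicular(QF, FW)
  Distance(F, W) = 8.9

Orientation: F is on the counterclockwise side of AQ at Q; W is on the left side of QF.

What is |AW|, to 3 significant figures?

49.4

∠AQF = 98.4°, so QF runs at -28.4° + (180° − 98.4°) = 53.2° from the x-axis; with |QF| = 29.3, F = Q + 29.3·(cos 53.2°, sin 53.2°) = (55.8, 2.77). The perpendicularity gives FW at right angles to QF; with |FW| = 8.9 on the left of QF, W = F + 8.9·(-0.801, 0.599) = (48.7, 8.10). Then |AW| = |W − A| = 49.4.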